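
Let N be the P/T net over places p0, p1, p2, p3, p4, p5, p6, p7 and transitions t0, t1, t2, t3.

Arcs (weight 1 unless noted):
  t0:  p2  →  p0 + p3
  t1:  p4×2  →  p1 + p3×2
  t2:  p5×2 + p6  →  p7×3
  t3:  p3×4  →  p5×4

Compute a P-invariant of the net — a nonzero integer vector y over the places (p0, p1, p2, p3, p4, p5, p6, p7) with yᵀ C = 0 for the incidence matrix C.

y = (p0:1, p1:0, p2:1, p3:0, p4:0, p5:0, p6:0, p7:0)

Incidence matrix C (rows=places, cols=transitions):
       t0   t1   t2   t3
   p0   1    0    0    0
   p1   0    1    0    0
   p2  -1    0    0    0
   p3   1    2    0   -4
   p4   0   -2    0    0
   p5   0    0   -2    4
   p6   0    0   -1    0
   p7   0    0    3    0

Candidate y = [1, 0, 1, 0, 0, 0, 0, 0]; check y·C column-wise:
  col t0: 1·1 + 1·-1 + 0·1 = 0
  col t1: 1·0 + 0·1 + 1·0 + 0·2 + 0·-2 = 0
  col t2: 1·0 + 1·0 + 0·-2 + 0·-1 + 0·3 = 0
  col t3: 1·0 + 1·0 + 0·-4 + 0·4 = 0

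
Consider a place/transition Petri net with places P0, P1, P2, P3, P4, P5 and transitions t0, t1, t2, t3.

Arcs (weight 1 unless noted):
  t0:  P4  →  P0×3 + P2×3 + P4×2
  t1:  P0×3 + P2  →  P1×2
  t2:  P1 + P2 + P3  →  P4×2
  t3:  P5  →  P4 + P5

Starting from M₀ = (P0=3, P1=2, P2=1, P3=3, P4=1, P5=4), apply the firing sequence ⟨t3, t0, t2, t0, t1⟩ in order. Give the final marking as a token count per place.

step 1: fire t3:  (P0=3, P1=2, P2=1, P3=3, P4=1, P5=4) → (P0=3, P1=2, P2=1, P3=3, P4=2, P5=4)
step 2: fire t0:  (P0=3, P1=2, P2=1, P3=3, P4=2, P5=4) → (P0=6, P1=2, P2=4, P3=3, P4=3, P5=4)
step 3: fire t2:  (P0=6, P1=2, P2=4, P3=3, P4=3, P5=4) → (P0=6, P1=1, P2=3, P3=2, P4=5, P5=4)
step 4: fire t0:  (P0=6, P1=1, P2=3, P3=2, P4=5, P5=4) → (P0=9, P1=1, P2=6, P3=2, P4=6, P5=4)
step 5: fire t1:  (P0=9, P1=1, P2=6, P3=2, P4=6, P5=4) → (P0=6, P1=3, P2=5, P3=2, P4=6, P5=4)

(P0=6, P1=3, P2=5, P3=2, P4=6, P5=4)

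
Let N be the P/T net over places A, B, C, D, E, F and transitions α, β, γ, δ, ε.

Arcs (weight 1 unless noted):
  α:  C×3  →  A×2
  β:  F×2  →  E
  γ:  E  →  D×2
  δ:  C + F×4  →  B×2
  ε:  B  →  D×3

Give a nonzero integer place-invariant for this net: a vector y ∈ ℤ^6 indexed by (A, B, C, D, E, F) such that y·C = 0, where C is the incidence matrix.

Incidence matrix C (rows=places, cols=transitions):
        α    β    γ    δ    ε
    A   2    0    0    0    0
    B   0    0    0    2   -1
    C  -3    0    0   -1    0
    D   0    0    2    0    3
    E   0    1   -1    0    0
    F   0   -2    0   -4    0

Candidate y = [3, 3, 2, 1, 2, 1]; check y·C column-wise:
  col α: 3·2 + 3·0 + 2·-3 + 1·0 + 2·0 + 1·0 = 0
  col β: 3·0 + 3·0 + 2·0 + 1·0 + 2·1 + 1·-2 = 0
  col γ: 3·0 + 3·0 + 2·0 + 1·2 + 2·-1 + 1·0 = 0
  col δ: 3·0 + 3·2 + 2·-1 + 1·0 + 2·0 + 1·-4 = 0
  col ε: 3·0 + 3·-1 + 2·0 + 1·3 + 2·0 + 1·0 = 0

y = (A:3, B:3, C:2, D:1, E:2, F:1)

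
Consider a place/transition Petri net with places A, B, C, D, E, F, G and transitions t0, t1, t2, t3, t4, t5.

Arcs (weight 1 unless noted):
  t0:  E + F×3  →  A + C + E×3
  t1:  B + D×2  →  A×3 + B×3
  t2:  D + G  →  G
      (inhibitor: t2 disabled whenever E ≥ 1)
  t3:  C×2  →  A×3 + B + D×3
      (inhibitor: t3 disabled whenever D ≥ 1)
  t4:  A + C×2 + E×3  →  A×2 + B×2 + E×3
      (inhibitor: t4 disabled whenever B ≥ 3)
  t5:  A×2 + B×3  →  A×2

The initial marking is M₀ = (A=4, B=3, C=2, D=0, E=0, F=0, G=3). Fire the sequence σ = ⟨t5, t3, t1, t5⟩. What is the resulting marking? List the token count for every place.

step 1: fire t5:  (A=4, B=3, C=2, D=0, E=0, F=0, G=3) → (A=4, B=0, C=2, D=0, E=0, F=0, G=3)
step 2: fire t3:  (A=4, B=0, C=2, D=0, E=0, F=0, G=3) → (A=7, B=1, C=0, D=3, E=0, F=0, G=3)
step 3: fire t1:  (A=7, B=1, C=0, D=3, E=0, F=0, G=3) → (A=10, B=3, C=0, D=1, E=0, F=0, G=3)
step 4: fire t5:  (A=10, B=3, C=0, D=1, E=0, F=0, G=3) → (A=10, B=0, C=0, D=1, E=0, F=0, G=3)

(A=10, B=0, C=0, D=1, E=0, F=0, G=3)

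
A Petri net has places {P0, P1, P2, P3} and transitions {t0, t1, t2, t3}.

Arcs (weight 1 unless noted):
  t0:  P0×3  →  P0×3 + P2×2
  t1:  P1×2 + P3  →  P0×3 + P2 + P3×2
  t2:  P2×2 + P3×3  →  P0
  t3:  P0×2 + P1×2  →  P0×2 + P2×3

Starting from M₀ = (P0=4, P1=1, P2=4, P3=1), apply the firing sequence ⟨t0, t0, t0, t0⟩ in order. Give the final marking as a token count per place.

(P0=4, P1=1, P2=12, P3=1)

step 1: fire t0:  (P0=4, P1=1, P2=4, P3=1) → (P0=4, P1=1, P2=6, P3=1)
step 2: fire t0:  (P0=4, P1=1, P2=6, P3=1) → (P0=4, P1=1, P2=8, P3=1)
step 3: fire t0:  (P0=4, P1=1, P2=8, P3=1) → (P0=4, P1=1, P2=10, P3=1)
step 4: fire t0:  (P0=4, P1=1, P2=10, P3=1) → (P0=4, P1=1, P2=12, P3=1)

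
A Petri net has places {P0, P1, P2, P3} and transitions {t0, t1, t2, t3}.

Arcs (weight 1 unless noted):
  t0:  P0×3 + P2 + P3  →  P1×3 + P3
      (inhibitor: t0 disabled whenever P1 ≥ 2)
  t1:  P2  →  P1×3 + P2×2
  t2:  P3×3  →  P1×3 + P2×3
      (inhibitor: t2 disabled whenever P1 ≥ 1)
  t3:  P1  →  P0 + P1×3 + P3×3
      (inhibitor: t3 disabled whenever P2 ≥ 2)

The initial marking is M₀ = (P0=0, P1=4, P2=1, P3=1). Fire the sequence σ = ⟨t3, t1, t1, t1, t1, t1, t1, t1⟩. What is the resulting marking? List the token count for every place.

(P0=1, P1=27, P2=8, P3=4)

step 1: fire t3:  (P0=0, P1=4, P2=1, P3=1) → (P0=1, P1=6, P2=1, P3=4)
step 2: fire t1:  (P0=1, P1=6, P2=1, P3=4) → (P0=1, P1=9, P2=2, P3=4)
step 3: fire t1:  (P0=1, P1=9, P2=2, P3=4) → (P0=1, P1=12, P2=3, P3=4)
step 4: fire t1:  (P0=1, P1=12, P2=3, P3=4) → (P0=1, P1=15, P2=4, P3=4)
step 5: fire t1:  (P0=1, P1=15, P2=4, P3=4) → (P0=1, P1=18, P2=5, P3=4)
step 6: fire t1:  (P0=1, P1=18, P2=5, P3=4) → (P0=1, P1=21, P2=6, P3=4)
step 7: fire t1:  (P0=1, P1=21, P2=6, P3=4) → (P0=1, P1=24, P2=7, P3=4)
step 8: fire t1:  (P0=1, P1=24, P2=7, P3=4) → (P0=1, P1=27, P2=8, P3=4)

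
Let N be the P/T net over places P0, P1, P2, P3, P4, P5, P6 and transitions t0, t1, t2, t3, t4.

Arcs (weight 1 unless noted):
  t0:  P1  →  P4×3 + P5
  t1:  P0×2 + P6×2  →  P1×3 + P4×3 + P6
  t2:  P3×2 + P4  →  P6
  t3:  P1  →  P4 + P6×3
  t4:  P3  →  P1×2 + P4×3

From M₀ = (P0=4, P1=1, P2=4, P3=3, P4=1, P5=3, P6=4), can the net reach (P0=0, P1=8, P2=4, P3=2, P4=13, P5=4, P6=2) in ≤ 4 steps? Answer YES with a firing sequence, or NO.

YES — reachable via ⟨t0, t1, t1, t4⟩ (4 firings)

step 1: fire t0:  (P0=4, P1=1, P2=4, P3=3, P4=1, P5=3, P6=4) → (P0=4, P1=0, P2=4, P3=3, P4=4, P5=4, P6=4)
step 2: fire t1:  (P0=4, P1=0, P2=4, P3=3, P4=4, P5=4, P6=4) → (P0=2, P1=3, P2=4, P3=3, P4=7, P5=4, P6=3)
step 3: fire t1:  (P0=2, P1=3, P2=4, P3=3, P4=7, P5=4, P6=3) → (P0=0, P1=6, P2=4, P3=3, P4=10, P5=4, P6=2)
step 4: fire t4:  (P0=0, P1=6, P2=4, P3=3, P4=10, P5=4, P6=2) → (P0=0, P1=8, P2=4, P3=2, P4=13, P5=4, P6=2)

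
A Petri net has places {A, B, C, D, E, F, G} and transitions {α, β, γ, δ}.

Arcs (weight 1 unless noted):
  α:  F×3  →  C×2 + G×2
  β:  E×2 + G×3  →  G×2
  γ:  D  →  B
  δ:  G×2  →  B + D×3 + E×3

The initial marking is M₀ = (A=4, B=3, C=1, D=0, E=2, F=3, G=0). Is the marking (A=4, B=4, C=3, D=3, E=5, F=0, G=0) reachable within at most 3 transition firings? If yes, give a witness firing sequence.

step 1: fire α:  (A=4, B=3, C=1, D=0, E=2, F=3, G=0) → (A=4, B=3, C=3, D=0, E=2, F=0, G=2)
step 2: fire δ:  (A=4, B=3, C=3, D=0, E=2, F=0, G=2) → (A=4, B=4, C=3, D=3, E=5, F=0, G=0)

YES — reachable via ⟨α, δ⟩ (2 firings)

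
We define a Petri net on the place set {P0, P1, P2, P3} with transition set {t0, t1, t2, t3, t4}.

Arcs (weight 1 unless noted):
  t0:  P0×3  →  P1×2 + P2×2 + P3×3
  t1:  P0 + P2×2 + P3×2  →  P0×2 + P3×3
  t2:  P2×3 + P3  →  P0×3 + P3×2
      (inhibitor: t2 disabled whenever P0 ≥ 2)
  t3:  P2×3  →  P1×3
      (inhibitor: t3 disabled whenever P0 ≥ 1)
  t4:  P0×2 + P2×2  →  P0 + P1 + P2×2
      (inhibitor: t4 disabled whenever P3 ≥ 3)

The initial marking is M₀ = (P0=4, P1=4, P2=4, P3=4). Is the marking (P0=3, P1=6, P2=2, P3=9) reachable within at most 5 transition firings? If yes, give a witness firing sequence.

YES — reachable via ⟨t0, t1, t1⟩ (3 firings)

step 1: fire t0:  (P0=4, P1=4, P2=4, P3=4) → (P0=1, P1=6, P2=6, P3=7)
step 2: fire t1:  (P0=1, P1=6, P2=6, P3=7) → (P0=2, P1=6, P2=4, P3=8)
step 3: fire t1:  (P0=2, P1=6, P2=4, P3=8) → (P0=3, P1=6, P2=2, P3=9)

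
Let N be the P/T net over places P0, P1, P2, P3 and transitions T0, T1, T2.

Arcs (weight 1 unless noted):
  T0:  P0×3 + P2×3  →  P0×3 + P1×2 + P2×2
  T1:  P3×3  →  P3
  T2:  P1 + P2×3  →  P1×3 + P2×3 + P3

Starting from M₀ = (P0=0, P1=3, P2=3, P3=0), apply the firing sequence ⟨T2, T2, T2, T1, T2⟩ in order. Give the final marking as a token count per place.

(P0=0, P1=11, P2=3, P3=2)

step 1: fire T2:  (P0=0, P1=3, P2=3, P3=0) → (P0=0, P1=5, P2=3, P3=1)
step 2: fire T2:  (P0=0, P1=5, P2=3, P3=1) → (P0=0, P1=7, P2=3, P3=2)
step 3: fire T2:  (P0=0, P1=7, P2=3, P3=2) → (P0=0, P1=9, P2=3, P3=3)
step 4: fire T1:  (P0=0, P1=9, P2=3, P3=3) → (P0=0, P1=9, P2=3, P3=1)
step 5: fire T2:  (P0=0, P1=9, P2=3, P3=1) → (P0=0, P1=11, P2=3, P3=2)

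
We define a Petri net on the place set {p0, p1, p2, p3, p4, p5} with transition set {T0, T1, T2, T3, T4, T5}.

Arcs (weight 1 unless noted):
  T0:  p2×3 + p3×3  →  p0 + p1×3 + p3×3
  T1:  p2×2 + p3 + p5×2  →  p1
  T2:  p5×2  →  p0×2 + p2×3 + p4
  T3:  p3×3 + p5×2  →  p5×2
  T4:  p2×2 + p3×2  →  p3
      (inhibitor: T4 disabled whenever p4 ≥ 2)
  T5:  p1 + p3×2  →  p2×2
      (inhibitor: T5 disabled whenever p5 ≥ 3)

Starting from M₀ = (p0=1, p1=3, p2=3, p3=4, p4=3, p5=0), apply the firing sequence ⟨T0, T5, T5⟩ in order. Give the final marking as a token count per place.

(p0=2, p1=4, p2=4, p3=0, p4=3, p5=0)

step 1: fire T0:  (p0=1, p1=3, p2=3, p3=4, p4=3, p5=0) → (p0=2, p1=6, p2=0, p3=4, p4=3, p5=0)
step 2: fire T5:  (p0=2, p1=6, p2=0, p3=4, p4=3, p5=0) → (p0=2, p1=5, p2=2, p3=2, p4=3, p5=0)
step 3: fire T5:  (p0=2, p1=5, p2=2, p3=2, p4=3, p5=0) → (p0=2, p1=4, p2=4, p3=0, p4=3, p5=0)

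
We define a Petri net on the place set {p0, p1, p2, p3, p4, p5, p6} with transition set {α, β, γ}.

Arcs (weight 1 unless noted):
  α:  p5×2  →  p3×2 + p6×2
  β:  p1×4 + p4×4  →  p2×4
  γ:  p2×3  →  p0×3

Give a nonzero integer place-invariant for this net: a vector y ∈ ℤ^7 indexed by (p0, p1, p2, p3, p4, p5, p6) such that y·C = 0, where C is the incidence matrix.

Incidence matrix C (rows=places, cols=transitions):
        α    β    γ
   p0   0    0    3
   p1   0   -4    0
   p2   0    4   -3
   p3   2    0    0
   p4   0   -4    0
   p5  -2    0    0
   p6   2    0    0

Candidate y = [1, 1, 1, 0, 0, 0, 0]; check y·C column-wise:
  col α: 1·0 + 1·0 + 1·0 + 0·2 + 0·-2 + 0·2 = 0
  col β: 1·0 + 1·-4 + 1·4 + 0·-4 = 0
  col γ: 1·3 + 1·0 + 1·-3 = 0

y = (p0:1, p1:1, p2:1, p3:0, p4:0, p5:0, p6:0)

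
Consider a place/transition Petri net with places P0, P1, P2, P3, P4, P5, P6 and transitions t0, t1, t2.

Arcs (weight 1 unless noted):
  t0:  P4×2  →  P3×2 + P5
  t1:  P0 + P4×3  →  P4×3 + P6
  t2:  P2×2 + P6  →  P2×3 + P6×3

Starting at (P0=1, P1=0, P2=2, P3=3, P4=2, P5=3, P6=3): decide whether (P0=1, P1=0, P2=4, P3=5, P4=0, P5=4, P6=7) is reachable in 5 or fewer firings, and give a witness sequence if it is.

YES — reachable via ⟨t0, t2, t2⟩ (3 firings)

step 1: fire t0:  (P0=1, P1=0, P2=2, P3=3, P4=2, P5=3, P6=3) → (P0=1, P1=0, P2=2, P3=5, P4=0, P5=4, P6=3)
step 2: fire t2:  (P0=1, P1=0, P2=2, P3=5, P4=0, P5=4, P6=3) → (P0=1, P1=0, P2=3, P3=5, P4=0, P5=4, P6=5)
step 3: fire t2:  (P0=1, P1=0, P2=3, P3=5, P4=0, P5=4, P6=5) → (P0=1, P1=0, P2=4, P3=5, P4=0, P5=4, P6=7)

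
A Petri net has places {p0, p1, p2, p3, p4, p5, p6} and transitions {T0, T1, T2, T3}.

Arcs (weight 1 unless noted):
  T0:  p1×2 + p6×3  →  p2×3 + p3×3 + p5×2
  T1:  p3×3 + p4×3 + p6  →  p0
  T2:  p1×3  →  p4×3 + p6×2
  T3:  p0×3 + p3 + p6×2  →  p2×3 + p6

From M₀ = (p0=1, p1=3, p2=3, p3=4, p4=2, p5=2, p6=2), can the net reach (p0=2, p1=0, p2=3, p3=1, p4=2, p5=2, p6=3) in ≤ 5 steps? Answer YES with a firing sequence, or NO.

step 1: fire T2:  (p0=1, p1=3, p2=3, p3=4, p4=2, p5=2, p6=2) → (p0=1, p1=0, p2=3, p3=4, p4=5, p5=2, p6=4)
step 2: fire T1:  (p0=1, p1=0, p2=3, p3=4, p4=5, p5=2, p6=4) → (p0=2, p1=0, p2=3, p3=1, p4=2, p5=2, p6=3)

YES — reachable via ⟨T2, T1⟩ (2 firings)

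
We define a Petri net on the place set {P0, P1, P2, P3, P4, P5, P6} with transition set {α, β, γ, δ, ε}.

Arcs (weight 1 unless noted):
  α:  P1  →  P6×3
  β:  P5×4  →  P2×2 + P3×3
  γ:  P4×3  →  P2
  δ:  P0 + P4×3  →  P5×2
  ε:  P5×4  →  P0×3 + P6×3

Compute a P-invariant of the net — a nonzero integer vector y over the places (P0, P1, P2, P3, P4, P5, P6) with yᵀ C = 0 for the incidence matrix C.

Incidence matrix C (rows=places, cols=transitions):
        α    β    γ    δ    ε
   P0   0    0    0   -1    3
   P1  -1    0    0    0    0
   P2   0    2    1    0    0
   P3   0    3    0    0    0
   P4   0    0   -3   -3    0
   P5   0   -4    0    2   -4
   P6   3    0    0    0    3

Candidate y = [12, 0, 6, 8, 2, 9, 0]; check y·C column-wise:
  col α: 12·0 + 0·-1 + 6·0 + 8·0 + 2·0 + 9·0 + 0·3 = 0
  col β: 12·0 + 6·2 + 8·3 + 2·0 + 9·-4 = 0
  col γ: 12·0 + 6·1 + 8·0 + 2·-3 + 9·0 = 0
  col δ: 12·-1 + 6·0 + 8·0 + 2·-3 + 9·2 = 0
  col ε: 12·3 + 6·0 + 8·0 + 2·0 + 9·-4 + 0·3 = 0

y = (P0:12, P1:0, P2:6, P3:8, P4:2, P5:9, P6:0)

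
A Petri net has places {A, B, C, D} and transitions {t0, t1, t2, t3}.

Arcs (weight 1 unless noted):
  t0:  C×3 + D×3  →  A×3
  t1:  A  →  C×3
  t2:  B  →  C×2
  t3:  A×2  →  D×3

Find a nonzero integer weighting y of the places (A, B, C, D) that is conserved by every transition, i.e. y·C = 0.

Incidence matrix C (rows=places, cols=transitions):
       t0   t1   t2   t3
    A   3   -1    0   -2
    B   0    0   -1    0
    C  -3    3    2    0
    D  -3    0    0    3

Candidate y = [3, 2, 1, 2]; check y·C column-wise:
  col t0: 3·3 + 2·0 + 1·-3 + 2·-3 = 0
  col t1: 3·-1 + 2·0 + 1·3 + 2·0 = 0
  col t2: 3·0 + 2·-1 + 1·2 + 2·0 = 0
  col t3: 3·-2 + 2·0 + 1·0 + 2·3 = 0

y = (A:3, B:2, C:1, D:2)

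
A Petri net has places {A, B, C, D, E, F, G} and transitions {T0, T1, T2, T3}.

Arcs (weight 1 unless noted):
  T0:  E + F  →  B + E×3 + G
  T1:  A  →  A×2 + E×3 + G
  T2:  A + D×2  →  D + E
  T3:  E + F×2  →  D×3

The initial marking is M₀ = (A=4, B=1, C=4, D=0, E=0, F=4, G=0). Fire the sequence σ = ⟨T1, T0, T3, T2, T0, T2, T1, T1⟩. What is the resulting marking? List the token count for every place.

(A=5, B=3, C=4, D=1, E=14, F=0, G=5)

step 1: fire T1:  (A=4, B=1, C=4, D=0, E=0, F=4, G=0) → (A=5, B=1, C=4, D=0, E=3, F=4, G=1)
step 2: fire T0:  (A=5, B=1, C=4, D=0, E=3, F=4, G=1) → (A=5, B=2, C=4, D=0, E=5, F=3, G=2)
step 3: fire T3:  (A=5, B=2, C=4, D=0, E=5, F=3, G=2) → (A=5, B=2, C=4, D=3, E=4, F=1, G=2)
step 4: fire T2:  (A=5, B=2, C=4, D=3, E=4, F=1, G=2) → (A=4, B=2, C=4, D=2, E=5, F=1, G=2)
step 5: fire T0:  (A=4, B=2, C=4, D=2, E=5, F=1, G=2) → (A=4, B=3, C=4, D=2, E=7, F=0, G=3)
step 6: fire T2:  (A=4, B=3, C=4, D=2, E=7, F=0, G=3) → (A=3, B=3, C=4, D=1, E=8, F=0, G=3)
step 7: fire T1:  (A=3, B=3, C=4, D=1, E=8, F=0, G=3) → (A=4, B=3, C=4, D=1, E=11, F=0, G=4)
step 8: fire T1:  (A=4, B=3, C=4, D=1, E=11, F=0, G=4) → (A=5, B=3, C=4, D=1, E=14, F=0, G=5)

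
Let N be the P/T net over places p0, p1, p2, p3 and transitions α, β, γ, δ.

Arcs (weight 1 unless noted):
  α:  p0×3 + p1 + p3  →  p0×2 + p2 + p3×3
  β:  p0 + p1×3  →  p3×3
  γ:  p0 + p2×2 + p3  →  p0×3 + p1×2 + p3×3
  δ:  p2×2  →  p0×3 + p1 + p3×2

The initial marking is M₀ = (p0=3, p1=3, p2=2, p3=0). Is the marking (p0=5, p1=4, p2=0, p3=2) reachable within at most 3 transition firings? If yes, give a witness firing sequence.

depth 0: 1 marking
depth 1: 3 markings reached so far
depth 2: 6 markings reached so far
depth 3: 9 markings reached so far
target is not among the 9 markings reachable within 3 steps

NO — not reachable within 3 firings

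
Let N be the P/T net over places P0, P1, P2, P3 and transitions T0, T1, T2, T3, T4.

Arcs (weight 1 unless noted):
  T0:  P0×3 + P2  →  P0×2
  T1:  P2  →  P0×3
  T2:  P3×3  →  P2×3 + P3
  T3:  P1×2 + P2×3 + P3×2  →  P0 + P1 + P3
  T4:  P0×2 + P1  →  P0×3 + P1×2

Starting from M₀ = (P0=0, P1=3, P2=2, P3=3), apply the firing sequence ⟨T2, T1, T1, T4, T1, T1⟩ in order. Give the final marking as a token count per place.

(P0=13, P1=4, P2=1, P3=1)

step 1: fire T2:  (P0=0, P1=3, P2=2, P3=3) → (P0=0, P1=3, P2=5, P3=1)
step 2: fire T1:  (P0=0, P1=3, P2=5, P3=1) → (P0=3, P1=3, P2=4, P3=1)
step 3: fire T1:  (P0=3, P1=3, P2=4, P3=1) → (P0=6, P1=3, P2=3, P3=1)
step 4: fire T4:  (P0=6, P1=3, P2=3, P3=1) → (P0=7, P1=4, P2=3, P3=1)
step 5: fire T1:  (P0=7, P1=4, P2=3, P3=1) → (P0=10, P1=4, P2=2, P3=1)
step 6: fire T1:  (P0=10, P1=4, P2=2, P3=1) → (P0=13, P1=4, P2=1, P3=1)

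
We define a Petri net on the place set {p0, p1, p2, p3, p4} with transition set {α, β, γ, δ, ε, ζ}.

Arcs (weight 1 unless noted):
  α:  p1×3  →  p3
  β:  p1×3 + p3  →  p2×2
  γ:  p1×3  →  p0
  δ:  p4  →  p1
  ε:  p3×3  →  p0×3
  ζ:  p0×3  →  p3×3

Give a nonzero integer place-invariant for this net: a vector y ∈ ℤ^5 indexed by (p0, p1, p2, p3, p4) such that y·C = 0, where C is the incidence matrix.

y = (p0:3, p1:1, p2:3, p3:3, p4:1)

Incidence matrix C (rows=places, cols=transitions):
        α    β    γ    δ    ε    ζ
   p0   0    0    1    0    3   -3
   p1  -3   -3   -3    1    0    0
   p2   0    2    0    0    0    0
   p3   1   -1    0    0   -3    3
   p4   0    0    0   -1    0    0

Candidate y = [3, 1, 3, 3, 1]; check y·C column-wise:
  col α: 3·0 + 1·-3 + 3·0 + 3·1 + 1·0 = 0
  col β: 3·0 + 1·-3 + 3·2 + 3·-1 + 1·0 = 0
  col γ: 3·1 + 1·-3 + 3·0 + 3·0 + 1·0 = 0
  col δ: 3·0 + 1·1 + 3·0 + 3·0 + 1·-1 = 0
  col ε: 3·3 + 1·0 + 3·0 + 3·-3 + 1·0 = 0
  col ζ: 3·-3 + 1·0 + 3·0 + 3·3 + 1·0 = 0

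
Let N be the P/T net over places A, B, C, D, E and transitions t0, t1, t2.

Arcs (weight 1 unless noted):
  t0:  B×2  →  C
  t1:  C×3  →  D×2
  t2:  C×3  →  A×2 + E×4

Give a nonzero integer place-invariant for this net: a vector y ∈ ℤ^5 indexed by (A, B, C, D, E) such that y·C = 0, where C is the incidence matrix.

y = (A:3, B:1, C:2, D:3, E:0)

Incidence matrix C (rows=places, cols=transitions):
       t0   t1   t2
    A   0    0    2
    B  -2    0    0
    C   1   -3   -3
    D   0    2    0
    E   0    0    4

Candidate y = [3, 1, 2, 3, 0]; check y·C column-wise:
  col t0: 3·0 + 1·-2 + 2·1 + 3·0 = 0
  col t1: 3·0 + 1·0 + 2·-3 + 3·2 = 0
  col t2: 3·2 + 1·0 + 2·-3 + 3·0 + 0·4 = 0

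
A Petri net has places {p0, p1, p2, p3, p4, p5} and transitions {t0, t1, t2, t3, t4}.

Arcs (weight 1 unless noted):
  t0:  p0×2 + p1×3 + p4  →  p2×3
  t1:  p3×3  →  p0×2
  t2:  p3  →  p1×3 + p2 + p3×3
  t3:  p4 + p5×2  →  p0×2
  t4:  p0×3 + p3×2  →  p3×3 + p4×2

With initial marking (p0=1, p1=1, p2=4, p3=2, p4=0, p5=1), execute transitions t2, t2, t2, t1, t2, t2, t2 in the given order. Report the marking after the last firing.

step 1: fire t2:  (p0=1, p1=1, p2=4, p3=2, p4=0, p5=1) → (p0=1, p1=4, p2=5, p3=4, p4=0, p5=1)
step 2: fire t2:  (p0=1, p1=4, p2=5, p3=4, p4=0, p5=1) → (p0=1, p1=7, p2=6, p3=6, p4=0, p5=1)
step 3: fire t2:  (p0=1, p1=7, p2=6, p3=6, p4=0, p5=1) → (p0=1, p1=10, p2=7, p3=8, p4=0, p5=1)
step 4: fire t1:  (p0=1, p1=10, p2=7, p3=8, p4=0, p5=1) → (p0=3, p1=10, p2=7, p3=5, p4=0, p5=1)
step 5: fire t2:  (p0=3, p1=10, p2=7, p3=5, p4=0, p5=1) → (p0=3, p1=13, p2=8, p3=7, p4=0, p5=1)
step 6: fire t2:  (p0=3, p1=13, p2=8, p3=7, p4=0, p5=1) → (p0=3, p1=16, p2=9, p3=9, p4=0, p5=1)
step 7: fire t2:  (p0=3, p1=16, p2=9, p3=9, p4=0, p5=1) → (p0=3, p1=19, p2=10, p3=11, p4=0, p5=1)

(p0=3, p1=19, p2=10, p3=11, p4=0, p5=1)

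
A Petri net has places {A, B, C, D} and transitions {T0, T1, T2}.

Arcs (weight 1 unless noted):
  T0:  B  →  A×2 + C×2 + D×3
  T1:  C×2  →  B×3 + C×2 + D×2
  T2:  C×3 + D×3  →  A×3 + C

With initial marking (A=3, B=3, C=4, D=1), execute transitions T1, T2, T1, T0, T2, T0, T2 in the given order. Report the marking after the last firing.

(A=16, B=7, C=2, D=2)

step 1: fire T1:  (A=3, B=3, C=4, D=1) → (A=3, B=6, C=4, D=3)
step 2: fire T2:  (A=3, B=6, C=4, D=3) → (A=6, B=6, C=2, D=0)
step 3: fire T1:  (A=6, B=6, C=2, D=0) → (A=6, B=9, C=2, D=2)
step 4: fire T0:  (A=6, B=9, C=2, D=2) → (A=8, B=8, C=4, D=5)
step 5: fire T2:  (A=8, B=8, C=4, D=5) → (A=11, B=8, C=2, D=2)
step 6: fire T0:  (A=11, B=8, C=2, D=2) → (A=13, B=7, C=4, D=5)
step 7: fire T2:  (A=13, B=7, C=4, D=5) → (A=16, B=7, C=2, D=2)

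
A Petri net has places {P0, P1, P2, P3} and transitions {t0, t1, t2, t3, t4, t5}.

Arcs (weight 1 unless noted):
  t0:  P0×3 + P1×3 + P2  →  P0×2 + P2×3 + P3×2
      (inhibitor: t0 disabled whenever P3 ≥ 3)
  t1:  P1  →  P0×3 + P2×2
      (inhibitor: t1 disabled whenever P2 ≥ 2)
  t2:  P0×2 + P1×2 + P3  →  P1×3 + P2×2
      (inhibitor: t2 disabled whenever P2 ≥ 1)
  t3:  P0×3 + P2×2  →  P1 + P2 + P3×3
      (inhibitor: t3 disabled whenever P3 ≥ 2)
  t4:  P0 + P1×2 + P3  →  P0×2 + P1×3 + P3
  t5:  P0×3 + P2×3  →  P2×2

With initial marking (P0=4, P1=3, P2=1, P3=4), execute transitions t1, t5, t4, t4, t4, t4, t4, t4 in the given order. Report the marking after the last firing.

step 1: fire t1:  (P0=4, P1=3, P2=1, P3=4) → (P0=7, P1=2, P2=3, P3=4)
step 2: fire t5:  (P0=7, P1=2, P2=3, P3=4) → (P0=4, P1=2, P2=2, P3=4)
step 3: fire t4:  (P0=4, P1=2, P2=2, P3=4) → (P0=5, P1=3, P2=2, P3=4)
step 4: fire t4:  (P0=5, P1=3, P2=2, P3=4) → (P0=6, P1=4, P2=2, P3=4)
step 5: fire t4:  (P0=6, P1=4, P2=2, P3=4) → (P0=7, P1=5, P2=2, P3=4)
step 6: fire t4:  (P0=7, P1=5, P2=2, P3=4) → (P0=8, P1=6, P2=2, P3=4)
step 7: fire t4:  (P0=8, P1=6, P2=2, P3=4) → (P0=9, P1=7, P2=2, P3=4)
step 8: fire t4:  (P0=9, P1=7, P2=2, P3=4) → (P0=10, P1=8, P2=2, P3=4)

(P0=10, P1=8, P2=2, P3=4)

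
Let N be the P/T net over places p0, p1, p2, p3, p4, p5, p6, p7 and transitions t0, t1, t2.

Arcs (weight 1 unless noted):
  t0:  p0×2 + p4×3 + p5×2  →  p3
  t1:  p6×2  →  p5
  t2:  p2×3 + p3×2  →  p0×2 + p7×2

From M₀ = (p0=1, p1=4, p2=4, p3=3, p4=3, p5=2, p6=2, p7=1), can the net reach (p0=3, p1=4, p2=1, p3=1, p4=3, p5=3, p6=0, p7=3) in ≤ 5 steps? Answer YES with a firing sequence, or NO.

step 1: fire t1:  (p0=1, p1=4, p2=4, p3=3, p4=3, p5=2, p6=2, p7=1) → (p0=1, p1=4, p2=4, p3=3, p4=3, p5=3, p6=0, p7=1)
step 2: fire t2:  (p0=1, p1=4, p2=4, p3=3, p4=3, p5=3, p6=0, p7=1) → (p0=3, p1=4, p2=1, p3=1, p4=3, p5=3, p6=0, p7=3)

YES — reachable via ⟨t1, t2⟩ (2 firings)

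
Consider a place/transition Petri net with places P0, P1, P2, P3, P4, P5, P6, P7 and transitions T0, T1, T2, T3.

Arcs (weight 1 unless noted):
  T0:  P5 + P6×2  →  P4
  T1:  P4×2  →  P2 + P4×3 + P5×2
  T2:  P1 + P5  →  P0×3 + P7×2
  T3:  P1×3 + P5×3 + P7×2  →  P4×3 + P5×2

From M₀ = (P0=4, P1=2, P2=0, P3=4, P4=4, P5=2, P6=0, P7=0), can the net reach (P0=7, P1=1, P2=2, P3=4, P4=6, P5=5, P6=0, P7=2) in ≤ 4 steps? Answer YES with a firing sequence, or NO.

step 1: fire T1:  (P0=4, P1=2, P2=0, P3=4, P4=4, P5=2, P6=0, P7=0) → (P0=4, P1=2, P2=1, P3=4, P4=5, P5=4, P6=0, P7=0)
step 2: fire T1:  (P0=4, P1=2, P2=1, P3=4, P4=5, P5=4, P6=0, P7=0) → (P0=4, P1=2, P2=2, P3=4, P4=6, P5=6, P6=0, P7=0)
step 3: fire T2:  (P0=4, P1=2, P2=2, P3=4, P4=6, P5=6, P6=0, P7=0) → (P0=7, P1=1, P2=2, P3=4, P4=6, P5=5, P6=0, P7=2)

YES — reachable via ⟨T1, T1, T2⟩ (3 firings)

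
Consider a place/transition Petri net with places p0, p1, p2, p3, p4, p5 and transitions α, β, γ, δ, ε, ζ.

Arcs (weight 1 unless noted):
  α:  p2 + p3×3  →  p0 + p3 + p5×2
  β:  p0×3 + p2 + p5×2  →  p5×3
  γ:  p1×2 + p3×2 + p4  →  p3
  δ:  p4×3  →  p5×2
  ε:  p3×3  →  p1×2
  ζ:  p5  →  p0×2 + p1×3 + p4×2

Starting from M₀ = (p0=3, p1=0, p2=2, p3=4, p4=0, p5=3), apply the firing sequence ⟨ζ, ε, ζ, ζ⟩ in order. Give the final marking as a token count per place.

(p0=9, p1=11, p2=2, p3=1, p4=6, p5=0)

step 1: fire ζ:  (p0=3, p1=0, p2=2, p3=4, p4=0, p5=3) → (p0=5, p1=3, p2=2, p3=4, p4=2, p5=2)
step 2: fire ε:  (p0=5, p1=3, p2=2, p3=4, p4=2, p5=2) → (p0=5, p1=5, p2=2, p3=1, p4=2, p5=2)
step 3: fire ζ:  (p0=5, p1=5, p2=2, p3=1, p4=2, p5=2) → (p0=7, p1=8, p2=2, p3=1, p4=4, p5=1)
step 4: fire ζ:  (p0=7, p1=8, p2=2, p3=1, p4=4, p5=1) → (p0=9, p1=11, p2=2, p3=1, p4=6, p5=0)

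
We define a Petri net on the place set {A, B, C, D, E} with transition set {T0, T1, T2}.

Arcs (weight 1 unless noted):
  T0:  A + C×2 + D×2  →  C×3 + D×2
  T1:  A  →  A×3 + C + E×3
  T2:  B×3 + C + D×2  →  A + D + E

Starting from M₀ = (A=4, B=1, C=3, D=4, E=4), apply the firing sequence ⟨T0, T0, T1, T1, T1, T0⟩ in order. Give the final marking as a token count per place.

step 1: fire T0:  (A=4, B=1, C=3, D=4, E=4) → (A=3, B=1, C=4, D=4, E=4)
step 2: fire T0:  (A=3, B=1, C=4, D=4, E=4) → (A=2, B=1, C=5, D=4, E=4)
step 3: fire T1:  (A=2, B=1, C=5, D=4, E=4) → (A=4, B=1, C=6, D=4, E=7)
step 4: fire T1:  (A=4, B=1, C=6, D=4, E=7) → (A=6, B=1, C=7, D=4, E=10)
step 5: fire T1:  (A=6, B=1, C=7, D=4, E=10) → (A=8, B=1, C=8, D=4, E=13)
step 6: fire T0:  (A=8, B=1, C=8, D=4, E=13) → (A=7, B=1, C=9, D=4, E=13)

(A=7, B=1, C=9, D=4, E=13)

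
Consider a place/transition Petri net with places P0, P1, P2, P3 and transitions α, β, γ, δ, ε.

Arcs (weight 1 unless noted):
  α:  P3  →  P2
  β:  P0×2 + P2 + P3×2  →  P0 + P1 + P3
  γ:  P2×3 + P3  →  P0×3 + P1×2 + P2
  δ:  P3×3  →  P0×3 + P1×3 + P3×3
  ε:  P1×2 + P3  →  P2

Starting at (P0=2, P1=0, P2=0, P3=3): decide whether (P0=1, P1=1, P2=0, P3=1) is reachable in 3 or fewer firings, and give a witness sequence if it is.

YES — reachable via ⟨α, β⟩ (2 firings)

step 1: fire α:  (P0=2, P1=0, P2=0, P3=3) → (P0=2, P1=0, P2=1, P3=2)
step 2: fire β:  (P0=2, P1=0, P2=1, P3=2) → (P0=1, P1=1, P2=0, P3=1)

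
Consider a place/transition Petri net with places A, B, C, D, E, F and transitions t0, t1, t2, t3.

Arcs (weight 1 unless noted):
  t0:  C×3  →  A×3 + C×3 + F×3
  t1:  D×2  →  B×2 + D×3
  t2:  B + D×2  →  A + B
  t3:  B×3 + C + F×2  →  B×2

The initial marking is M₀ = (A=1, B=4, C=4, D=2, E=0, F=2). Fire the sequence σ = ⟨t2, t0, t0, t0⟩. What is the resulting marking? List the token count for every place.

step 1: fire t2:  (A=1, B=4, C=4, D=2, E=0, F=2) → (A=2, B=4, C=4, D=0, E=0, F=2)
step 2: fire t0:  (A=2, B=4, C=4, D=0, E=0, F=2) → (A=5, B=4, C=4, D=0, E=0, F=5)
step 3: fire t0:  (A=5, B=4, C=4, D=0, E=0, F=5) → (A=8, B=4, C=4, D=0, E=0, F=8)
step 4: fire t0:  (A=8, B=4, C=4, D=0, E=0, F=8) → (A=11, B=4, C=4, D=0, E=0, F=11)

(A=11, B=4, C=4, D=0, E=0, F=11)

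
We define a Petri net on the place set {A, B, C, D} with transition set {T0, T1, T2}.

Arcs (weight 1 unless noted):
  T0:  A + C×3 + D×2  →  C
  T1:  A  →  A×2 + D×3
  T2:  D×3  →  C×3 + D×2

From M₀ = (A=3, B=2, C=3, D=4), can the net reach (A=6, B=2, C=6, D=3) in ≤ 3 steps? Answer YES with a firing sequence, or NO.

NO — not reachable within 3 firings

depth 0: 1 marking
depth 1: 4 markings reached so far
depth 2: 9 markings reached so far
depth 3: 15 markings reached so far
target is not among the 15 markings reachable within 3 steps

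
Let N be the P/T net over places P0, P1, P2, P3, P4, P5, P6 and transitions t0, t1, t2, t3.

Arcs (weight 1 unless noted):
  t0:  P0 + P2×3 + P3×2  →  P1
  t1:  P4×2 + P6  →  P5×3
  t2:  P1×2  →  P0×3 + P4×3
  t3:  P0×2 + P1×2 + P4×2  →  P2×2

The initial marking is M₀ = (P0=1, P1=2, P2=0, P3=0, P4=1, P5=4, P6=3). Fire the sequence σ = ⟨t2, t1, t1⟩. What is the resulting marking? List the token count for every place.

step 1: fire t2:  (P0=1, P1=2, P2=0, P3=0, P4=1, P5=4, P6=3) → (P0=4, P1=0, P2=0, P3=0, P4=4, P5=4, P6=3)
step 2: fire t1:  (P0=4, P1=0, P2=0, P3=0, P4=4, P5=4, P6=3) → (P0=4, P1=0, P2=0, P3=0, P4=2, P5=7, P6=2)
step 3: fire t1:  (P0=4, P1=0, P2=0, P3=0, P4=2, P5=7, P6=2) → (P0=4, P1=0, P2=0, P3=0, P4=0, P5=10, P6=1)

(P0=4, P1=0, P2=0, P3=0, P4=0, P5=10, P6=1)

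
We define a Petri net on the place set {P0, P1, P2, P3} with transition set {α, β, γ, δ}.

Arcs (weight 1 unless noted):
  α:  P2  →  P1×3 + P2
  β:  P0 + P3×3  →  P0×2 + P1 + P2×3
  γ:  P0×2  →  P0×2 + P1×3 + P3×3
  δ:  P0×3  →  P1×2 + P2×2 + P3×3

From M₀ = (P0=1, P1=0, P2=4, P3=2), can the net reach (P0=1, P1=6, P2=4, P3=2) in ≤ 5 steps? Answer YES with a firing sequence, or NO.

step 1: fire α:  (P0=1, P1=0, P2=4, P3=2) → (P0=1, P1=3, P2=4, P3=2)
step 2: fire α:  (P0=1, P1=3, P2=4, P3=2) → (P0=1, P1=6, P2=4, P3=2)

YES — reachable via ⟨α, α⟩ (2 firings)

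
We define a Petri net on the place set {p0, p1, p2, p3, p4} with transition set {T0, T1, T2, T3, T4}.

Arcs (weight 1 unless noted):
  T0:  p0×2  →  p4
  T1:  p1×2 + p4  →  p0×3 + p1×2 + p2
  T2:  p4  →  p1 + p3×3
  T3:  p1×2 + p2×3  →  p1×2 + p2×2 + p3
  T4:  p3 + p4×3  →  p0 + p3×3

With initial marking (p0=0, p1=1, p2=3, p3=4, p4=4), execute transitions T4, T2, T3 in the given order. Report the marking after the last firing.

step 1: fire T4:  (p0=0, p1=1, p2=3, p3=4, p4=4) → (p0=1, p1=1, p2=3, p3=6, p4=1)
step 2: fire T2:  (p0=1, p1=1, p2=3, p3=6, p4=1) → (p0=1, p1=2, p2=3, p3=9, p4=0)
step 3: fire T3:  (p0=1, p1=2, p2=3, p3=9, p4=0) → (p0=1, p1=2, p2=2, p3=10, p4=0)

(p0=1, p1=2, p2=2, p3=10, p4=0)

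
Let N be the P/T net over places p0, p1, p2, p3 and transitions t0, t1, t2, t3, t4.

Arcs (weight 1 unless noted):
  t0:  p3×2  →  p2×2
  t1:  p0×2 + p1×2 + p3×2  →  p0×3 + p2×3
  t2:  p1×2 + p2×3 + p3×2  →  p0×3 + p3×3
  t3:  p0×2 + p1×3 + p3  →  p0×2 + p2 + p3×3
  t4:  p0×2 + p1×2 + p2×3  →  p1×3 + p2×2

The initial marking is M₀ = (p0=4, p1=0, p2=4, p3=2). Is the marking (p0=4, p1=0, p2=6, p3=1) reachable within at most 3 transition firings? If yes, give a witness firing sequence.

NO — not reachable within 3 firings

depth 0: 1 marking
depth 1: 2 markings reached so far
depth 2: 2 markings reached so far
(frontier empty at depth 2; search complete)
target is not among the 2 markings reachable within 3 steps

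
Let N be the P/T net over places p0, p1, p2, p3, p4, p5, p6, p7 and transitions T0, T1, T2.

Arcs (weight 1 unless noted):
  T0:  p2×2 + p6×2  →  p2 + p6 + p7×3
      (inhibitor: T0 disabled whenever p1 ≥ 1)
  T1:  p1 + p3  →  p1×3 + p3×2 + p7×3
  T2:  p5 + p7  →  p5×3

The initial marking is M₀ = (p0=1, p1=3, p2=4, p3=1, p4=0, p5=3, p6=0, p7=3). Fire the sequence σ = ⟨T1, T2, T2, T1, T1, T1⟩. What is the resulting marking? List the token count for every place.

step 1: fire T1:  (p0=1, p1=3, p2=4, p3=1, p4=0, p5=3, p6=0, p7=3) → (p0=1, p1=5, p2=4, p3=2, p4=0, p5=3, p6=0, p7=6)
step 2: fire T2:  (p0=1, p1=5, p2=4, p3=2, p4=0, p5=3, p6=0, p7=6) → (p0=1, p1=5, p2=4, p3=2, p4=0, p5=5, p6=0, p7=5)
step 3: fire T2:  (p0=1, p1=5, p2=4, p3=2, p4=0, p5=5, p6=0, p7=5) → (p0=1, p1=5, p2=4, p3=2, p4=0, p5=7, p6=0, p7=4)
step 4: fire T1:  (p0=1, p1=5, p2=4, p3=2, p4=0, p5=7, p6=0, p7=4) → (p0=1, p1=7, p2=4, p3=3, p4=0, p5=7, p6=0, p7=7)
step 5: fire T1:  (p0=1, p1=7, p2=4, p3=3, p4=0, p5=7, p6=0, p7=7) → (p0=1, p1=9, p2=4, p3=4, p4=0, p5=7, p6=0, p7=10)
step 6: fire T1:  (p0=1, p1=9, p2=4, p3=4, p4=0, p5=7, p6=0, p7=10) → (p0=1, p1=11, p2=4, p3=5, p4=0, p5=7, p6=0, p7=13)

(p0=1, p1=11, p2=4, p3=5, p4=0, p5=7, p6=0, p7=13)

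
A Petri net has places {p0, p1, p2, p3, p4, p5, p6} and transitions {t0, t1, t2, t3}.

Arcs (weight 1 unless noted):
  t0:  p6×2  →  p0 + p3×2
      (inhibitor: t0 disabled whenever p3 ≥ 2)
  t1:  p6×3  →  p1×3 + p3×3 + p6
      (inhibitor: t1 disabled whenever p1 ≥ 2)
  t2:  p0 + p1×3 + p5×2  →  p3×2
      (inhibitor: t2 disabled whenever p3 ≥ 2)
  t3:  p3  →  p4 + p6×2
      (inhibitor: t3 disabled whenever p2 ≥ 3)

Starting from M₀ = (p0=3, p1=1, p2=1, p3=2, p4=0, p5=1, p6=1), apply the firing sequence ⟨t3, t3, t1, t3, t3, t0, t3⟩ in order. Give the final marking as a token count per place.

step 1: fire t3:  (p0=3, p1=1, p2=1, p3=2, p4=0, p5=1, p6=1) → (p0=3, p1=1, p2=1, p3=1, p4=1, p5=1, p6=3)
step 2: fire t3:  (p0=3, p1=1, p2=1, p3=1, p4=1, p5=1, p6=3) → (p0=3, p1=1, p2=1, p3=0, p4=2, p5=1, p6=5)
step 3: fire t1:  (p0=3, p1=1, p2=1, p3=0, p4=2, p5=1, p6=5) → (p0=3, p1=4, p2=1, p3=3, p4=2, p5=1, p6=3)
step 4: fire t3:  (p0=3, p1=4, p2=1, p3=3, p4=2, p5=1, p6=3) → (p0=3, p1=4, p2=1, p3=2, p4=3, p5=1, p6=5)
step 5: fire t3:  (p0=3, p1=4, p2=1, p3=2, p4=3, p5=1, p6=5) → (p0=3, p1=4, p2=1, p3=1, p4=4, p5=1, p6=7)
step 6: fire t0:  (p0=3, p1=4, p2=1, p3=1, p4=4, p5=1, p6=7) → (p0=4, p1=4, p2=1, p3=3, p4=4, p5=1, p6=5)
step 7: fire t3:  (p0=4, p1=4, p2=1, p3=3, p4=4, p5=1, p6=5) → (p0=4, p1=4, p2=1, p3=2, p4=5, p5=1, p6=7)

(p0=4, p1=4, p2=1, p3=2, p4=5, p5=1, p6=7)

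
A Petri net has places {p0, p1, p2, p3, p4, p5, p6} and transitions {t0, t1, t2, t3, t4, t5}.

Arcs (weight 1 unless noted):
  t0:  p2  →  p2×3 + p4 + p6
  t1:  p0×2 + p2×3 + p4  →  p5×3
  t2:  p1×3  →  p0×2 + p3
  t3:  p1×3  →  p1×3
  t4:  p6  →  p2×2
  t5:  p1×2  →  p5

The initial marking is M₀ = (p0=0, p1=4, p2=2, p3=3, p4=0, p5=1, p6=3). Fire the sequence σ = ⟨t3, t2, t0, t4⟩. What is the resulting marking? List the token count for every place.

(p0=2, p1=1, p2=6, p3=4, p4=1, p5=1, p6=3)

step 1: fire t3:  (p0=0, p1=4, p2=2, p3=3, p4=0, p5=1, p6=3) → (p0=0, p1=4, p2=2, p3=3, p4=0, p5=1, p6=3)
step 2: fire t2:  (p0=0, p1=4, p2=2, p3=3, p4=0, p5=1, p6=3) → (p0=2, p1=1, p2=2, p3=4, p4=0, p5=1, p6=3)
step 3: fire t0:  (p0=2, p1=1, p2=2, p3=4, p4=0, p5=1, p6=3) → (p0=2, p1=1, p2=4, p3=4, p4=1, p5=1, p6=4)
step 4: fire t4:  (p0=2, p1=1, p2=4, p3=4, p4=1, p5=1, p6=4) → (p0=2, p1=1, p2=6, p3=4, p4=1, p5=1, p6=3)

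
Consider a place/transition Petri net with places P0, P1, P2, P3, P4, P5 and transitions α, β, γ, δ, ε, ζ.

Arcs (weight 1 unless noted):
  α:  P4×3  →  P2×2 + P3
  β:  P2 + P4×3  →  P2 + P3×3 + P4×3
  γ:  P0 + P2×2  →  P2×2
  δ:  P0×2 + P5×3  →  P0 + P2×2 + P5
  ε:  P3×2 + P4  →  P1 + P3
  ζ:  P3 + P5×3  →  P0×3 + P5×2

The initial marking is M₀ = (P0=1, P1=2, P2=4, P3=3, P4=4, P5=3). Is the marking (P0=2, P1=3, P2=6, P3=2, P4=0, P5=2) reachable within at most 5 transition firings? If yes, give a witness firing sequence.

step 1: fire α:  (P0=1, P1=2, P2=4, P3=3, P4=4, P5=3) → (P0=1, P1=2, P2=6, P3=4, P4=1, P5=3)
step 2: fire γ:  (P0=1, P1=2, P2=6, P3=4, P4=1, P5=3) → (P0=0, P1=2, P2=6, P3=4, P4=1, P5=3)
step 3: fire ε:  (P0=0, P1=2, P2=6, P3=4, P4=1, P5=3) → (P0=0, P1=3, P2=6, P3=3, P4=0, P5=3)
step 4: fire ζ:  (P0=0, P1=3, P2=6, P3=3, P4=0, P5=3) → (P0=3, P1=3, P2=6, P3=2, P4=0, P5=2)
step 5: fire γ:  (P0=3, P1=3, P2=6, P3=2, P4=0, P5=2) → (P0=2, P1=3, P2=6, P3=2, P4=0, P5=2)

YES — reachable via ⟨α, γ, ε, ζ, γ⟩ (5 firings)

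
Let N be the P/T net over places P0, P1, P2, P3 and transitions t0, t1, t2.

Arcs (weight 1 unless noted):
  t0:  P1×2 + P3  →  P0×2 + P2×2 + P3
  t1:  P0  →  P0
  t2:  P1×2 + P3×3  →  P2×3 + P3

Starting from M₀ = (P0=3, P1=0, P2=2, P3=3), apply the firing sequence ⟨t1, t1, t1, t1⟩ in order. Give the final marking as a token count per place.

step 1: fire t1:  (P0=3, P1=0, P2=2, P3=3) → (P0=3, P1=0, P2=2, P3=3)
step 2: fire t1:  (P0=3, P1=0, P2=2, P3=3) → (P0=3, P1=0, P2=2, P3=3)
step 3: fire t1:  (P0=3, P1=0, P2=2, P3=3) → (P0=3, P1=0, P2=2, P3=3)
step 4: fire t1:  (P0=3, P1=0, P2=2, P3=3) → (P0=3, P1=0, P2=2, P3=3)

(P0=3, P1=0, P2=2, P3=3)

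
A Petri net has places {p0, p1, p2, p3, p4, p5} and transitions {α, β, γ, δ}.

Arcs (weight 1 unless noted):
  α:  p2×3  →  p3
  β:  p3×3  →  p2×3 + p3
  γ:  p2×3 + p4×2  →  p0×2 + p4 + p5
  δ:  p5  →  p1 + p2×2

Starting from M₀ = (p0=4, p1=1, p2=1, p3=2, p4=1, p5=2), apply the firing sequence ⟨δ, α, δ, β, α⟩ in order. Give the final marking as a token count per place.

(p0=4, p1=3, p2=2, p3=2, p4=1, p5=0)

step 1: fire δ:  (p0=4, p1=1, p2=1, p3=2, p4=1, p5=2) → (p0=4, p1=2, p2=3, p3=2, p4=1, p5=1)
step 2: fire α:  (p0=4, p1=2, p2=3, p3=2, p4=1, p5=1) → (p0=4, p1=2, p2=0, p3=3, p4=1, p5=1)
step 3: fire δ:  (p0=4, p1=2, p2=0, p3=3, p4=1, p5=1) → (p0=4, p1=3, p2=2, p3=3, p4=1, p5=0)
step 4: fire β:  (p0=4, p1=3, p2=2, p3=3, p4=1, p5=0) → (p0=4, p1=3, p2=5, p3=1, p4=1, p5=0)
step 5: fire α:  (p0=4, p1=3, p2=5, p3=1, p4=1, p5=0) → (p0=4, p1=3, p2=2, p3=2, p4=1, p5=0)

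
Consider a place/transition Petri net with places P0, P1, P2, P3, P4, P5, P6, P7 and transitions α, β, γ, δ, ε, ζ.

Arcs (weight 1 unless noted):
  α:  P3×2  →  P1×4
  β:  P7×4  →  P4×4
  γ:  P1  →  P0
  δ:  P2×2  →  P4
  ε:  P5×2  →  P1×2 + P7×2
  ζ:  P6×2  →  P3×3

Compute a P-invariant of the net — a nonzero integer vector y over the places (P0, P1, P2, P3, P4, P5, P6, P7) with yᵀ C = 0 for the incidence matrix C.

y = (P0:1, P1:1, P2:0, P3:2, P4:0, P5:1, P6:3, P7:0)

Incidence matrix C (rows=places, cols=transitions):
        α    β    γ    δ    ε    ζ
   P0   0    0    1    0    0    0
   P1   4    0   -1    0    2    0
   P2   0    0    0   -2    0    0
   P3  -2    0    0    0    0    3
   P4   0    4    0    1    0    0
   P5   0    0    0    0   -2    0
   P6   0    0    0    0    0   -2
   P7   0   -4    0    0    2    0

Candidate y = [1, 1, 0, 2, 0, 1, 3, 0]; check y·C column-wise:
  col α: 1·0 + 1·4 + 2·-2 + 1·0 + 3·0 = 0
  col β: 1·0 + 1·0 + 2·0 + 0·4 + 1·0 + 3·0 + 0·-4 = 0
  col γ: 1·1 + 1·-1 + 2·0 + 1·0 + 3·0 = 0
  col δ: 1·0 + 1·0 + 0·-2 + 2·0 + 0·1 + 1·0 + 3·0 = 0
  col ε: 1·0 + 1·2 + 2·0 + 1·-2 + 3·0 + 0·2 = 0
  col ζ: 1·0 + 1·0 + 2·3 + 1·0 + 3·-2 = 0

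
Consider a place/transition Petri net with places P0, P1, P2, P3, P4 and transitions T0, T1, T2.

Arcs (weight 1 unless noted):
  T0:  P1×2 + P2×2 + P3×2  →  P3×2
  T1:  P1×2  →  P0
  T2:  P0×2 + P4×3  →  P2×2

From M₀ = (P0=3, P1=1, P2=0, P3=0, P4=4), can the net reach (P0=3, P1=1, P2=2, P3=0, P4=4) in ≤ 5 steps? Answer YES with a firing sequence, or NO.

depth 0: 1 marking
depth 1: 2 markings reached so far
depth 2: 2 markings reached so far
(frontier empty at depth 2; search complete)
target is not among the 2 markings reachable within 5 steps

NO — not reachable within 5 firings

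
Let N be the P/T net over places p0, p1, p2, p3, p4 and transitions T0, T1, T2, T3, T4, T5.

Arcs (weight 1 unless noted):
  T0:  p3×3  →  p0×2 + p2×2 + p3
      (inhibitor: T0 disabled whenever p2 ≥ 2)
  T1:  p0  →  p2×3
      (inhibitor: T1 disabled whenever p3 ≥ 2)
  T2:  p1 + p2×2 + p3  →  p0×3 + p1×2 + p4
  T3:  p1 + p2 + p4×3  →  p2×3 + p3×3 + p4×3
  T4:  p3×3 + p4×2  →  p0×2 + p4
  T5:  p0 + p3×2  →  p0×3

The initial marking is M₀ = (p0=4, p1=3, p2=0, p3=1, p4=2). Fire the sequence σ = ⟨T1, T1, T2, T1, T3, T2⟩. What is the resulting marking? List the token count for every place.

(p0=7, p1=4, p2=7, p3=2, p4=4)

step 1: fire T1:  (p0=4, p1=3, p2=0, p3=1, p4=2) → (p0=3, p1=3, p2=3, p3=1, p4=2)
step 2: fire T1:  (p0=3, p1=3, p2=3, p3=1, p4=2) → (p0=2, p1=3, p2=6, p3=1, p4=2)
step 3: fire T2:  (p0=2, p1=3, p2=6, p3=1, p4=2) → (p0=5, p1=4, p2=4, p3=0, p4=3)
step 4: fire T1:  (p0=5, p1=4, p2=4, p3=0, p4=3) → (p0=4, p1=4, p2=7, p3=0, p4=3)
step 5: fire T3:  (p0=4, p1=4, p2=7, p3=0, p4=3) → (p0=4, p1=3, p2=9, p3=3, p4=3)
step 6: fire T2:  (p0=4, p1=3, p2=9, p3=3, p4=3) → (p0=7, p1=4, p2=7, p3=2, p4=4)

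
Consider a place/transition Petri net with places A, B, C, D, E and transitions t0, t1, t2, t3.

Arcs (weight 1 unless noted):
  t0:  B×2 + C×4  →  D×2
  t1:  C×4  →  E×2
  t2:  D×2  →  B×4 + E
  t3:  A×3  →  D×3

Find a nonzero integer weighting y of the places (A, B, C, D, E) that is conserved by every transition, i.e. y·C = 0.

y = (A:3, B:1, C:1, D:3, E:2)

Incidence matrix C (rows=places, cols=transitions):
       t0   t1   t2   t3
    A   0    0    0   -3
    B  -2    0    4    0
    C  -4   -4    0    0
    D   2    0   -2    3
    E   0    2    1    0

Candidate y = [3, 1, 1, 3, 2]; check y·C column-wise:
  col t0: 3·0 + 1·-2 + 1·-4 + 3·2 + 2·0 = 0
  col t1: 3·0 + 1·0 + 1·-4 + 3·0 + 2·2 = 0
  col t2: 3·0 + 1·4 + 1·0 + 3·-2 + 2·1 = 0
  col t3: 3·-3 + 1·0 + 1·0 + 3·3 + 2·0 = 0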